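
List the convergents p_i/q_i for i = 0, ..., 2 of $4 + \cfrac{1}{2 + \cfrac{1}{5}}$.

Using the convergent recurrence p_i = a_i*p_{i-1} + p_{i-2}, q_i = a_i*q_{i-1} + q_{i-2} with p_{-2}=0, p_{-1}=1, q_{-2}=1, q_{-1}=0:
  i=0: a_0=4, p_0 = 4*1 + 0 = 4, q_0 = 4*0 + 1 = 1.
  i=1: a_1=2, p_1 = 2*4 + 1 = 9, q_1 = 2*1 + 0 = 2.
  i=2: a_2=5, p_2 = 5*9 + 4 = 49, q_2 = 5*2 + 1 = 11.

4/1, 9/2, 49/11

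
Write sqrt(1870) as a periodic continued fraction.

[43; (4, 9, 2, 1, 3, 2, 3, 1, 2, 9, 4, 86)]

Write x_i = (sqrt(1870) + m_i)/d_i with (m_0, d_0) = (0, 1). a_0 = floor(sqrt(1870)) = 43, since 43^2 = 1849 <= 1870 < 1936 = 44^2.
Iterate m_{i+1} = d_i*a_i - m_i, d_{i+1} = (1870 - m_{i+1}^2)/d_i, a_{i+1} = floor((a_0 + m_{i+1})/d_{i+1}):
  m_1 = 1*43 - 0 = 43, d_1 = (1870 - 43^2)/1 = 21/1 = 21, a_1 = floor((43 + 43)/21) = 4.
  m_2 = 21*4 - 43 = 41, d_2 = (1870 - 41^2)/21 = 189/21 = 9, a_2 = floor((43 + 41)/9) = 9.
  m_3 = 9*9 - 41 = 40, d_3 = (1870 - 40^2)/9 = 270/9 = 30, a_3 = floor((43 + 40)/30) = 2.
  m_4 = 30*2 - 40 = 20, d_4 = (1870 - 20^2)/30 = 1470/30 = 49, a_4 = floor((43 + 20)/49) = 1.
  m_5 = 49*1 - 20 = 29, d_5 = (1870 - 29^2)/49 = 1029/49 = 21, a_5 = floor((43 + 29)/21) = 3.
  m_6 = 21*3 - 29 = 34, d_6 = (1870 - 34^2)/21 = 714/21 = 34, a_6 = floor((43 + 34)/34) = 2.
  m_7 = 34*2 - 34 = 34, d_7 = (1870 - 34^2)/34 = 714/34 = 21, a_7 = floor((43 + 34)/21) = 3.
  m_8 = 21*3 - 34 = 29, d_8 = (1870 - 29^2)/21 = 1029/21 = 49, a_8 = floor((43 + 29)/49) = 1.
  m_9 = 49*1 - 29 = 20, d_9 = (1870 - 20^2)/49 = 1470/49 = 30, a_9 = floor((43 + 20)/30) = 2.
  m_10 = 30*2 - 20 = 40, d_10 = (1870 - 40^2)/30 = 270/30 = 9, a_10 = floor((43 + 40)/9) = 9.
  m_11 = 9*9 - 40 = 41, d_11 = (1870 - 41^2)/9 = 189/9 = 21, a_11 = floor((43 + 41)/21) = 4.
  m_12 = 21*4 - 41 = 43, d_12 = (1870 - 43^2)/21 = 21/21 = 1, a_12 = floor((43 + 43)/1) = 86.
  m_13 = 1*86 - 43 = 43, d_13 = (1870 - 43^2)/1 = 21/1 = 21: (m_13, d_13) = (m_1, d_1) = (43, 21), so from here the quotients repeat a_1, ..., a_12; the period length is 12.
Hence the expansion of sqrt(1870) is a_0 = 43 followed by the repeating block 4, 9, 2, 1, 3, 2, 3, 1, 2, 9, 4, 86 (period 12).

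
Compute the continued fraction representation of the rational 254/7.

[36; 3, 2]

Run the Euclidean algorithm on 254 and 7; the successive quotients are the partial quotients a_0, a_1, ... (each step inverts the fractional part left over by the previous one):
  254 = 36*7 + 2, so a_0 = 36.
  7 = 3*2 + 1, so a_1 = 3.
  2 = 2*1 + 0, so a_2 = 2.
The remainder reaches 0 after 3 divisions, so the expansion has 3 partial quotients, read off in order.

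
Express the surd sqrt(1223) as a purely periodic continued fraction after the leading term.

[34; (1, 33, 1, 68)]

Write x_i = (sqrt(1223) + m_i)/d_i with (m_0, d_0) = (0, 1). a_0 = floor(sqrt(1223)) = 34, since 34^2 = 1156 <= 1223 < 1225 = 35^2.
Iterate m_{i+1} = d_i*a_i - m_i, d_{i+1} = (1223 - m_{i+1}^2)/d_i, a_{i+1} = floor((a_0 + m_{i+1})/d_{i+1}):
  m_1 = 1*34 - 0 = 34, d_1 = (1223 - 34^2)/1 = 67/1 = 67, a_1 = floor((34 + 34)/67) = 1.
  m_2 = 67*1 - 34 = 33, d_2 = (1223 - 33^2)/67 = 134/67 = 2, a_2 = floor((34 + 33)/2) = 33.
  m_3 = 2*33 - 33 = 33, d_3 = (1223 - 33^2)/2 = 134/2 = 67, a_3 = floor((34 + 33)/67) = 1.
  m_4 = 67*1 - 33 = 34, d_4 = (1223 - 34^2)/67 = 67/67 = 1, a_4 = floor((34 + 34)/1) = 68.
  m_5 = 1*68 - 34 = 34, d_5 = (1223 - 34^2)/1 = 67/1 = 67: (m_5, d_5) = (m_1, d_1) = (34, 67), so from here the quotients repeat a_1, ..., a_4; the period length is 4.
Hence the expansion of sqrt(1223) is a_0 = 34 followed by the repeating block 1, 33, 1, 68 (period 4).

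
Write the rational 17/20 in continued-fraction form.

[0; 1, 5, 1, 2]

Run the Euclidean algorithm on 17 and 20; the successive quotients are the partial quotients a_0, a_1, ... (each step inverts the fractional part left over by the previous one):
  17 = 0*20 + 17, so a_0 = 0.
  20 = 1*17 + 3, so a_1 = 1.
  17 = 5*3 + 2, so a_2 = 5.
  3 = 1*2 + 1, so a_3 = 1.
  2 = 2*1 + 0, so a_4 = 2.
The remainder reaches 0 after 5 divisions, so the expansion has 5 partial quotients, read off in order.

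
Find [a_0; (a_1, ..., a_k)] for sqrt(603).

[24; (1, 1, 3, 1, 23, 1, 3, 1, 1, 48)]

Write x_i = (sqrt(603) + m_i)/d_i with (m_0, d_0) = (0, 1). a_0 = floor(sqrt(603)) = 24, since 24^2 = 576 <= 603 < 625 = 25^2.
Iterate m_{i+1} = d_i*a_i - m_i, d_{i+1} = (603 - m_{i+1}^2)/d_i, a_{i+1} = floor((a_0 + m_{i+1})/d_{i+1}):
  m_1 = 1*24 - 0 = 24, d_1 = (603 - 24^2)/1 = 27/1 = 27, a_1 = floor((24 + 24)/27) = 1.
  m_2 = 27*1 - 24 = 3, d_2 = (603 - 3^2)/27 = 594/27 = 22, a_2 = floor((24 + 3)/22) = 1.
  m_3 = 22*1 - 3 = 19, d_3 = (603 - 19^2)/22 = 242/22 = 11, a_3 = floor((24 + 19)/11) = 3.
  m_4 = 11*3 - 19 = 14, d_4 = (603 - 14^2)/11 = 407/11 = 37, a_4 = floor((24 + 14)/37) = 1.
  m_5 = 37*1 - 14 = 23, d_5 = (603 - 23^2)/37 = 74/37 = 2, a_5 = floor((24 + 23)/2) = 23.
  m_6 = 2*23 - 23 = 23, d_6 = (603 - 23^2)/2 = 74/2 = 37, a_6 = floor((24 + 23)/37) = 1.
  m_7 = 37*1 - 23 = 14, d_7 = (603 - 14^2)/37 = 407/37 = 11, a_7 = floor((24 + 14)/11) = 3.
  m_8 = 11*3 - 14 = 19, d_8 = (603 - 19^2)/11 = 242/11 = 22, a_8 = floor((24 + 19)/22) = 1.
  m_9 = 22*1 - 19 = 3, d_9 = (603 - 3^2)/22 = 594/22 = 27, a_9 = floor((24 + 3)/27) = 1.
  m_10 = 27*1 - 3 = 24, d_10 = (603 - 24^2)/27 = 27/27 = 1, a_10 = floor((24 + 24)/1) = 48.
  m_11 = 1*48 - 24 = 24, d_11 = (603 - 24^2)/1 = 27/1 = 27: (m_11, d_11) = (m_1, d_1) = (24, 27), so from here the quotients repeat a_1, ..., a_10; the period length is 10.
Hence the expansion of sqrt(603) is a_0 = 24 followed by the repeating block 1, 1, 3, 1, 23, 1, 3, 1, 1, 48 (period 10).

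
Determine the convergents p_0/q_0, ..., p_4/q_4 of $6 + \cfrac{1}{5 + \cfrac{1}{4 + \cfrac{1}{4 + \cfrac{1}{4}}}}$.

6/1, 31/5, 130/21, 551/89, 2334/377

Using the convergent recurrence p_i = a_i*p_{i-1} + p_{i-2}, q_i = a_i*q_{i-1} + q_{i-2} with p_{-2}=0, p_{-1}=1, q_{-2}=1, q_{-1}=0:
  i=0: a_0=6, p_0 = 6*1 + 0 = 6, q_0 = 6*0 + 1 = 1.
  i=1: a_1=5, p_1 = 5*6 + 1 = 31, q_1 = 5*1 + 0 = 5.
  i=2: a_2=4, p_2 = 4*31 + 6 = 130, q_2 = 4*5 + 1 = 21.
  i=3: a_3=4, p_3 = 4*130 + 31 = 551, q_3 = 4*21 + 5 = 89.
  i=4: a_4=4, p_4 = 4*551 + 130 = 2334, q_4 = 4*89 + 21 = 377.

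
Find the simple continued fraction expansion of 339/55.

[6; 6, 9]

Run the Euclidean algorithm on 339 and 55; the successive quotients are the partial quotients a_0, a_1, ... (each step inverts the fractional part left over by the previous one):
  339 = 6*55 + 9, so a_0 = 6.
  55 = 6*9 + 1, so a_1 = 6.
  9 = 9*1 + 0, so a_2 = 9.
The remainder reaches 0 after 3 divisions, so the expansion has 3 partial quotients, read off in order.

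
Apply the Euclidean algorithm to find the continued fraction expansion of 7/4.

[1; 1, 3]

Run the Euclidean algorithm on 7 and 4; the successive quotients are the partial quotients a_0, a_1, ... (each step inverts the fractional part left over by the previous one):
  7 = 1*4 + 3, so a_0 = 1.
  4 = 1*3 + 1, so a_1 = 1.
  3 = 3*1 + 0, so a_2 = 3.
The remainder reaches 0 after 3 divisions, so the expansion has 3 partial quotients, read off in order.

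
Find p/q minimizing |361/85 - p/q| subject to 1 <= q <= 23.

17/4

Expand x = 361/85 as a continued fraction with the Euclidean algorithm:
  361 = 4*85 + 21, so a_0 = 4.
  85 = 4*21 + 1, so a_1 = 4.
  21 = 21*1 + 0, so a_2 = 21.
so x = [4; 4, 21].
Convergents (p_i = a_i*p_{i-1} + p_{i-2}, q_i = a_i*q_{i-1} + q_{i-2} with p_{-2}=0, p_{-1}=1, q_{-2}=1, q_{-1}=0), until the denominator exceeds 23:
  i=0: a_0=4, p_0 = 4*1 + 0 = 4, q_0 = 4*0 + 1 = 1.
  i=1: a_1=4, p_1 = 4*4 + 1 = 17, q_1 = 4*1 + 0 = 4.
  i=2: a_2=21, p_2 = 21*17 + 4 = 361, q_2 = 21*4 + 1 = 85.
q_2 = 85 > 23, so the last convergent with denominator <= 23 is p_1/q_1 = 17/4.
The closest fraction with denominator <= 23 is either p_1/q_1 or the intermediate fraction (k*p_1 + p_0)/(k*q_1 + q_0) with the largest k >= 1 whose denominator stays <= 23; these approach x as k grows, and every other convergent or intermediate fraction in range is farther away.
Largest k: floor((23 - q_0)/q_1) = floor((23 - 1)/4) = 5.
That gives (5*17 + 4)/(5*4 + 1) = 89/21.
Compare the errors: |x - 17/4| = |361*4 - 17*85|/(85*4) = 1/340, and |x - 89/21| = |361*21 - 89*85|/(85*21) = 16/1785.
Cross-multiplying, 1*1785 = 1785 < 5440 = 16*340, so 1/340 is smaller: the convergent 17/4 is closer to x than 89/21.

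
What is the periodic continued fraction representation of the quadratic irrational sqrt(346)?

Write x_i = (sqrt(346) + m_i)/d_i with (m_0, d_0) = (0, 1). a_0 = floor(sqrt(346)) = 18, since 18^2 = 324 <= 346 < 361 = 19^2.
Iterate m_{i+1} = d_i*a_i - m_i, d_{i+1} = (346 - m_{i+1}^2)/d_i, a_{i+1} = floor((a_0 + m_{i+1})/d_{i+1}):
  m_1 = 1*18 - 0 = 18, d_1 = (346 - 18^2)/1 = 22/1 = 22, a_1 = floor((18 + 18)/22) = 1.
  m_2 = 22*1 - 18 = 4, d_2 = (346 - 4^2)/22 = 330/22 = 15, a_2 = floor((18 + 4)/15) = 1.
  m_3 = 15*1 - 4 = 11, d_3 = (346 - 11^2)/15 = 225/15 = 15, a_3 = floor((18 + 11)/15) = 1.
  m_4 = 15*1 - 11 = 4, d_4 = (346 - 4^2)/15 = 330/15 = 22, a_4 = floor((18 + 4)/22) = 1.
  m_5 = 22*1 - 4 = 18, d_5 = (346 - 18^2)/22 = 22/22 = 1, a_5 = floor((18 + 18)/1) = 36.
  m_6 = 1*36 - 18 = 18, d_6 = (346 - 18^2)/1 = 22/1 = 22: (m_6, d_6) = (m_1, d_1) = (18, 22), so from here the quotients repeat a_1, ..., a_5; the period length is 5.
Hence the expansion of sqrt(346) is a_0 = 18 followed by the repeating block 1, 1, 1, 1, 36 (period 5).

[18; (1, 1, 1, 1, 36)]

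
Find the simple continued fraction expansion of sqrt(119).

[10; (1, 9, 1, 20)]

Write x_i = (sqrt(119) + m_i)/d_i with (m_0, d_0) = (0, 1). a_0 = floor(sqrt(119)) = 10, since 10^2 = 100 <= 119 < 121 = 11^2.
Iterate m_{i+1} = d_i*a_i - m_i, d_{i+1} = (119 - m_{i+1}^2)/d_i, a_{i+1} = floor((a_0 + m_{i+1})/d_{i+1}):
  m_1 = 1*10 - 0 = 10, d_1 = (119 - 10^2)/1 = 19/1 = 19, a_1 = floor((10 + 10)/19) = 1.
  m_2 = 19*1 - 10 = 9, d_2 = (119 - 9^2)/19 = 38/19 = 2, a_2 = floor((10 + 9)/2) = 9.
  m_3 = 2*9 - 9 = 9, d_3 = (119 - 9^2)/2 = 38/2 = 19, a_3 = floor((10 + 9)/19) = 1.
  m_4 = 19*1 - 9 = 10, d_4 = (119 - 10^2)/19 = 19/19 = 1, a_4 = floor((10 + 10)/1) = 20.
  m_5 = 1*20 - 10 = 10, d_5 = (119 - 10^2)/1 = 19/1 = 19: (m_5, d_5) = (m_1, d_1) = (10, 19), so from here the quotients repeat a_1, ..., a_4; the period length is 4.
Hence the expansion of sqrt(119) is a_0 = 10 followed by the repeating block 1, 9, 1, 20 (period 4).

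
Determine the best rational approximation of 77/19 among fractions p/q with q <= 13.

Expand x = 77/19 as a continued fraction with the Euclidean algorithm:
  77 = 4*19 + 1, so a_0 = 4.
  19 = 19*1 + 0, so a_1 = 19.
so x = [4; 19].
Convergents (p_i = a_i*p_{i-1} + p_{i-2}, q_i = a_i*q_{i-1} + q_{i-2} with p_{-2}=0, p_{-1}=1, q_{-2}=1, q_{-1}=0), until the denominator exceeds 13:
  i=0: a_0=4, p_0 = 4*1 + 0 = 4, q_0 = 4*0 + 1 = 1.
  i=1: a_1=19, p_1 = 19*4 + 1 = 77, q_1 = 19*1 + 0 = 19.
q_1 = 19 > 13, so the last convergent with denominator <= 13 is p_0/q_0 = 4/1.
The closest fraction with denominator <= 13 is either p_0/q_0 or the intermediate fraction (k*p_0 + p_{-1})/(k*q_0 + q_{-1}) with the largest k >= 1 whose denominator stays <= 13; these approach x as k grows, and every other convergent or intermediate fraction in range is farther away.
Largest k: floor((13 - q_{-1})/q_0) = floor((13 - 0)/1) = 13 (using the seeds p_{-1} = 1, q_{-1} = 0).
That gives (13*4 + 1)/(13*1 + 0) = 53/13.
Compare the errors: |x - 4/1| = |77*1 - 4*19|/(19*1) = 1/19, and |x - 53/13| = |77*13 - 53*19|/(19*13) = 6/247.
Cross-multiplying, 6*19 = 114 < 247 = 1*247, so 6/247 is smaller: the intermediate fraction 53/13 is closer to x than 4/1.

53/13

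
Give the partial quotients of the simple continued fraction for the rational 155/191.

Run the Euclidean algorithm on 155 and 191; the successive quotients are the partial quotients a_0, a_1, ... (each step inverts the fractional part left over by the previous one):
  155 = 0*191 + 155, so a_0 = 0.
  191 = 1*155 + 36, so a_1 = 1.
  155 = 4*36 + 11, so a_2 = 4.
  36 = 3*11 + 3, so a_3 = 3.
  11 = 3*3 + 2, so a_4 = 3.
  3 = 1*2 + 1, so a_5 = 1.
  2 = 2*1 + 0, so a_6 = 2.
The remainder reaches 0 after 7 divisions, so the expansion has 7 partial quotients, read off in order.

[0; 1, 4, 3, 3, 1, 2]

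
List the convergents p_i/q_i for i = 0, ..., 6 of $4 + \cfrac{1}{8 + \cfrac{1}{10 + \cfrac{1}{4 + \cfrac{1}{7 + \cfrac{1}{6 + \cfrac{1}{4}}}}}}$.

4/1, 33/8, 334/81, 1369/332, 9917/2405, 60871/14762, 253401/61453

Using the convergent recurrence p_i = a_i*p_{i-1} + p_{i-2}, q_i = a_i*q_{i-1} + q_{i-2} with p_{-2}=0, p_{-1}=1, q_{-2}=1, q_{-1}=0:
  i=0: a_0=4, p_0 = 4*1 + 0 = 4, q_0 = 4*0 + 1 = 1.
  i=1: a_1=8, p_1 = 8*4 + 1 = 33, q_1 = 8*1 + 0 = 8.
  i=2: a_2=10, p_2 = 10*33 + 4 = 334, q_2 = 10*8 + 1 = 81.
  i=3: a_3=4, p_3 = 4*334 + 33 = 1369, q_3 = 4*81 + 8 = 332.
  i=4: a_4=7, p_4 = 7*1369 + 334 = 9917, q_4 = 7*332 + 81 = 2405.
  i=5: a_5=6, p_5 = 6*9917 + 1369 = 60871, q_5 = 6*2405 + 332 = 14762.
  i=6: a_6=4, p_6 = 4*60871 + 9917 = 253401, q_6 = 4*14762 + 2405 = 61453.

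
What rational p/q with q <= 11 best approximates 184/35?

Expand x = 184/35 as a continued fraction with the Euclidean algorithm:
  184 = 5*35 + 9, so a_0 = 5.
  35 = 3*9 + 8, so a_1 = 3.
  9 = 1*8 + 1, so a_2 = 1.
  8 = 8*1 + 0, so a_3 = 8.
so x = [5; 3, 1, 8].
Convergents (p_i = a_i*p_{i-1} + p_{i-2}, q_i = a_i*q_{i-1} + q_{i-2} with p_{-2}=0, p_{-1}=1, q_{-2}=1, q_{-1}=0), until the denominator exceeds 11:
  i=0: a_0=5, p_0 = 5*1 + 0 = 5, q_0 = 5*0 + 1 = 1.
  i=1: a_1=3, p_1 = 3*5 + 1 = 16, q_1 = 3*1 + 0 = 3.
  i=2: a_2=1, p_2 = 1*16 + 5 = 21, q_2 = 1*3 + 1 = 4.
  i=3: a_3=8, p_3 = 8*21 + 16 = 184, q_3 = 8*4 + 3 = 35.
q_3 = 35 > 11, so the last convergent with denominator <= 11 is p_2/q_2 = 21/4.
The closest fraction with denominator <= 11 is either p_2/q_2 or the intermediate fraction (k*p_2 + p_1)/(k*q_2 + q_1) with the largest k >= 1 whose denominator stays <= 11; these approach x as k grows, and every other convergent or intermediate fraction in range is farther away.
Largest k: floor((11 - q_1)/q_2) = floor((11 - 3)/4) = 2.
That gives (2*21 + 16)/(2*4 + 3) = 58/11.
Compare the errors: |x - 21/4| = |184*4 - 21*35|/(35*4) = 1/140, and |x - 58/11| = |184*11 - 58*35|/(35*11) = 6/385.
Cross-multiplying, 1*385 = 385 < 840 = 6*140, so 1/140 is smaller: the convergent 21/4 is closer to x than 58/11.

21/4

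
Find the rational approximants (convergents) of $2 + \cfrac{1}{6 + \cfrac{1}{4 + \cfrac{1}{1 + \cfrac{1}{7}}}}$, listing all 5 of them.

2/1, 13/6, 54/25, 67/31, 523/242

Using the convergent recurrence p_i = a_i*p_{i-1} + p_{i-2}, q_i = a_i*q_{i-1} + q_{i-2} with p_{-2}=0, p_{-1}=1, q_{-2}=1, q_{-1}=0:
  i=0: a_0=2, p_0 = 2*1 + 0 = 2, q_0 = 2*0 + 1 = 1.
  i=1: a_1=6, p_1 = 6*2 + 1 = 13, q_1 = 6*1 + 0 = 6.
  i=2: a_2=4, p_2 = 4*13 + 2 = 54, q_2 = 4*6 + 1 = 25.
  i=3: a_3=1, p_3 = 1*54 + 13 = 67, q_3 = 1*25 + 6 = 31.
  i=4: a_4=7, p_4 = 7*67 + 54 = 523, q_4 = 7*31 + 25 = 242.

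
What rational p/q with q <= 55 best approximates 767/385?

Expand x = 767/385 as a continued fraction with the Euclidean algorithm:
  767 = 1*385 + 382, so a_0 = 1.
  385 = 1*382 + 3, so a_1 = 1.
  382 = 127*3 + 1, so a_2 = 127.
  3 = 3*1 + 0, so a_3 = 3.
so x = [1; 1, 127, 3].
Convergents (p_i = a_i*p_{i-1} + p_{i-2}, q_i = a_i*q_{i-1} + q_{i-2} with p_{-2}=0, p_{-1}=1, q_{-2}=1, q_{-1}=0), until the denominator exceeds 55:
  i=0: a_0=1, p_0 = 1*1 + 0 = 1, q_0 = 1*0 + 1 = 1.
  i=1: a_1=1, p_1 = 1*1 + 1 = 2, q_1 = 1*1 + 0 = 1.
  i=2: a_2=127, p_2 = 127*2 + 1 = 255, q_2 = 127*1 + 1 = 128.
q_2 = 128 > 55, so the last convergent with denominator <= 55 is p_1/q_1 = 2/1.
The closest fraction with denominator <= 55 is either p_1/q_1 or the intermediate fraction (k*p_1 + p_0)/(k*q_1 + q_0) with the largest k >= 1 whose denominator stays <= 55; these approach x as k grows, and every other convergent or intermediate fraction in range is farther away.
Largest k: floor((55 - q_0)/q_1) = floor((55 - 1)/1) = 54.
That gives (54*2 + 1)/(54*1 + 1) = 109/55.
Compare the errors: |x - 2/1| = |767*1 - 2*385|/(385*1) = 3/385, and |x - 109/55| = |767*55 - 109*385|/(385*55) = 220/21175.
Cross-multiplying, 3*21175 = 63525 < 84700 = 220*385, so 3/385 is smaller: the convergent 2/1 is closer to x than 109/55.

2/1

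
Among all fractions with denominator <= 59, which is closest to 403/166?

17/7

Expand x = 403/166 as a continued fraction with the Euclidean algorithm:
  403 = 2*166 + 71, so a_0 = 2.
  166 = 2*71 + 24, so a_1 = 2.
  71 = 2*24 + 23, so a_2 = 2.
  24 = 1*23 + 1, so a_3 = 1.
  23 = 23*1 + 0, so a_4 = 23.
so x = [2; 2, 2, 1, 23].
Convergents (p_i = a_i*p_{i-1} + p_{i-2}, q_i = a_i*q_{i-1} + q_{i-2} with p_{-2}=0, p_{-1}=1, q_{-2}=1, q_{-1}=0), until the denominator exceeds 59:
  i=0: a_0=2, p_0 = 2*1 + 0 = 2, q_0 = 2*0 + 1 = 1.
  i=1: a_1=2, p_1 = 2*2 + 1 = 5, q_1 = 2*1 + 0 = 2.
  i=2: a_2=2, p_2 = 2*5 + 2 = 12, q_2 = 2*2 + 1 = 5.
  i=3: a_3=1, p_3 = 1*12 + 5 = 17, q_3 = 1*5 + 2 = 7.
  i=4: a_4=23, p_4 = 23*17 + 12 = 403, q_4 = 23*7 + 5 = 166.
q_4 = 166 > 59, so the last convergent with denominator <= 59 is p_3/q_3 = 17/7.
The closest fraction with denominator <= 59 is either p_3/q_3 or the intermediate fraction (k*p_3 + p_2)/(k*q_3 + q_2) with the largest k >= 1 whose denominator stays <= 59; these approach x as k grows, and every other convergent or intermediate fraction in range is farther away.
Largest k: floor((59 - q_2)/q_3) = floor((59 - 5)/7) = 7.
That gives (7*17 + 12)/(7*7 + 5) = 131/54.
Compare the errors: |x - 17/7| = |403*7 - 17*166|/(166*7) = 1/1162, and |x - 131/54| = |403*54 - 131*166|/(166*54) = 16/8964.
Cross-multiplying, 1*8964 = 8964 < 18592 = 16*1162, so 1/1162 is smaller: the convergent 17/7 is closer to x than 131/54.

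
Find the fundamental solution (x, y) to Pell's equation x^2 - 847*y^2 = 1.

First expand sqrt(847) as a continued fraction. With x_i = (sqrt(847) + m_i)/d_i and (m_0, d_0) = (0, 1): a_0 = floor(sqrt(847)) = 29, since 29^2 = 841 <= 847 < 900 = 30^2.
Iterate m_{i+1} = d_i*a_i - m_i, d_{i+1} = (847 - m_{i+1}^2)/d_i, a_{i+1} = floor((a_0 + m_{i+1})/d_{i+1}):
  m_1 = 1*29 - 0 = 29, d_1 = (847 - 29^2)/1 = 6/1 = 6, a_1 = floor((29 + 29)/6) = 9.
  m_2 = 6*9 - 29 = 25, d_2 = (847 - 25^2)/6 = 222/6 = 37, a_2 = floor((29 + 25)/37) = 1.
  m_3 = 37*1 - 25 = 12, d_3 = (847 - 12^2)/37 = 703/37 = 19, a_3 = floor((29 + 12)/19) = 2.
  m_4 = 19*2 - 12 = 26, d_4 = (847 - 26^2)/19 = 171/19 = 9, a_4 = floor((29 + 26)/9) = 6.
  m_5 = 9*6 - 26 = 28, d_5 = (847 - 28^2)/9 = 63/9 = 7, a_5 = floor((29 + 28)/7) = 8.
  m_6 = 7*8 - 28 = 28, d_6 = (847 - 28^2)/7 = 63/7 = 9, a_6 = floor((29 + 28)/9) = 6.
  m_7 = 9*6 - 28 = 26, d_7 = (847 - 26^2)/9 = 171/9 = 19, a_7 = floor((29 + 26)/19) = 2.
  m_8 = 19*2 - 26 = 12, d_8 = (847 - 12^2)/19 = 703/19 = 37, a_8 = floor((29 + 12)/37) = 1.
  m_9 = 37*1 - 12 = 25, d_9 = (847 - 25^2)/37 = 222/37 = 6, a_9 = floor((29 + 25)/6) = 9.
  m_10 = 6*9 - 25 = 29, d_10 = (847 - 29^2)/6 = 6/6 = 1, a_10 = floor((29 + 29)/1) = 58.
  m_11 = 1*58 - 29 = 29, d_11 = (847 - 29^2)/1 = 6/1 = 6: (m_11, d_11) = (m_1, d_1) = (29, 6), so from here the quotients repeat a_1, ..., a_10; the period length is 10.
So sqrt(847) = [29; (9, 1, 2, 6, 8, 6, 2, 1, 9, 58)] with period length k = 10.
k is even, so the fundamental solution of x^2 - 847y^2 = 1 is (p_{k-1}, q_{k-1}) = (p_9, q_9); compute convergents through index 9.
Convergents (p_i = a_i*p_{i-1} + p_{i-2}, q_i = a_i*q_{i-1} + q_{i-2} with p_{-2}=0, p_{-1}=1, q_{-2}=1, q_{-1}=0):
  i=0: a_0=29, p_0 = 29*1 + 0 = 29, q_0 = 29*0 + 1 = 1.
  i=1: a_1=9, p_1 = 9*29 + 1 = 262, q_1 = 9*1 + 0 = 9.
  i=2: a_2=1, p_2 = 1*262 + 29 = 291, q_2 = 1*9 + 1 = 10.
  i=3: a_3=2, p_3 = 2*291 + 262 = 844, q_3 = 2*10 + 9 = 29.
  i=4: a_4=6, p_4 = 6*844 + 291 = 5355, q_4 = 6*29 + 10 = 184.
  i=5: a_5=8, p_5 = 8*5355 + 844 = 43684, q_5 = 8*184 + 29 = 1501.
  i=6: a_6=6, p_6 = 6*43684 + 5355 = 267459, q_6 = 6*1501 + 184 = 9190.
  i=7: a_7=2, p_7 = 2*267459 + 43684 = 578602, q_7 = 2*9190 + 1501 = 19881.
  i=8: a_8=1, p_8 = 1*578602 + 267459 = 846061, q_8 = 1*19881 + 9190 = 29071.
  i=9: a_9=9, p_9 = 9*846061 + 578602 = 8193151, q_9 = 9*29071 + 19881 = 281520.
Check: 8193151^2 - 847*281520^2 = 67127723308801 - 67127723308800 = 1, so (x, y) = (8193151, 281520) solves the equation, and by the theorem it is the least positive solution.

(x, y) = (8193151, 281520)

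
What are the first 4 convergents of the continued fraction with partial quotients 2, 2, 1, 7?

2/1, 5/2, 7/3, 54/23

Using the convergent recurrence p_i = a_i*p_{i-1} + p_{i-2}, q_i = a_i*q_{i-1} + q_{i-2} with p_{-2}=0, p_{-1}=1, q_{-2}=1, q_{-1}=0:
  i=0: a_0=2, p_0 = 2*1 + 0 = 2, q_0 = 2*0 + 1 = 1.
  i=1: a_1=2, p_1 = 2*2 + 1 = 5, q_1 = 2*1 + 0 = 2.
  i=2: a_2=1, p_2 = 1*5 + 2 = 7, q_2 = 1*2 + 1 = 3.
  i=3: a_3=7, p_3 = 7*7 + 5 = 54, q_3 = 7*3 + 2 = 23.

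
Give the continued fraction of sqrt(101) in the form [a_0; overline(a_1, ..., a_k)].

Write x_i = (sqrt(101) + m_i)/d_i with (m_0, d_0) = (0, 1). a_0 = floor(sqrt(101)) = 10, since 10^2 = 100 <= 101 < 121 = 11^2.
Iterate m_{i+1} = d_i*a_i - m_i, d_{i+1} = (101 - m_{i+1}^2)/d_i, a_{i+1} = floor((a_0 + m_{i+1})/d_{i+1}):
  m_1 = 1*10 - 0 = 10, d_1 = (101 - 10^2)/1 = 1/1 = 1, a_1 = floor((10 + 10)/1) = 20.
  m_2 = 1*20 - 10 = 10, d_2 = (101 - 10^2)/1 = 1/1 = 1: (m_2, d_2) = (m_1, d_1) = (10, 1), so from here the quotient a_1 repeats; the period length is 1.
Hence the expansion of sqrt(101) is a_0 = 10 followed by the repeating block 20 (period 1).

[10; overline(20)]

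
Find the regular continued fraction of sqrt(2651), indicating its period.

[51; (2, 20, 10, 4, 51, 4, 10, 20, 2, 102)]

Write x_i = (sqrt(2651) + m_i)/d_i with (m_0, d_0) = (0, 1). a_0 = floor(sqrt(2651)) = 51, since 51^2 = 2601 <= 2651 < 2704 = 52^2.
Iterate m_{i+1} = d_i*a_i - m_i, d_{i+1} = (2651 - m_{i+1}^2)/d_i, a_{i+1} = floor((a_0 + m_{i+1})/d_{i+1}):
  m_1 = 1*51 - 0 = 51, d_1 = (2651 - 51^2)/1 = 50/1 = 50, a_1 = floor((51 + 51)/50) = 2.
  m_2 = 50*2 - 51 = 49, d_2 = (2651 - 49^2)/50 = 250/50 = 5, a_2 = floor((51 + 49)/5) = 20.
  m_3 = 5*20 - 49 = 51, d_3 = (2651 - 51^2)/5 = 50/5 = 10, a_3 = floor((51 + 51)/10) = 10.
  m_4 = 10*10 - 51 = 49, d_4 = (2651 - 49^2)/10 = 250/10 = 25, a_4 = floor((51 + 49)/25) = 4.
  m_5 = 25*4 - 49 = 51, d_5 = (2651 - 51^2)/25 = 50/25 = 2, a_5 = floor((51 + 51)/2) = 51.
  m_6 = 2*51 - 51 = 51, d_6 = (2651 - 51^2)/2 = 50/2 = 25, a_6 = floor((51 + 51)/25) = 4.
  m_7 = 25*4 - 51 = 49, d_7 = (2651 - 49^2)/25 = 250/25 = 10, a_7 = floor((51 + 49)/10) = 10.
  m_8 = 10*10 - 49 = 51, d_8 = (2651 - 51^2)/10 = 50/10 = 5, a_8 = floor((51 + 51)/5) = 20.
  m_9 = 5*20 - 51 = 49, d_9 = (2651 - 49^2)/5 = 250/5 = 50, a_9 = floor((51 + 49)/50) = 2.
  m_10 = 50*2 - 49 = 51, d_10 = (2651 - 51^2)/50 = 50/50 = 1, a_10 = floor((51 + 51)/1) = 102.
  m_11 = 1*102 - 51 = 51, d_11 = (2651 - 51^2)/1 = 50/1 = 50: (m_11, d_11) = (m_1, d_1) = (51, 50), so from here the quotients repeat a_1, ..., a_10; the period length is 10.
Hence the expansion of sqrt(2651) is a_0 = 51 followed by the repeating block 2, 20, 10, 4, 51, 4, 10, 20, 2, 102 (period 10).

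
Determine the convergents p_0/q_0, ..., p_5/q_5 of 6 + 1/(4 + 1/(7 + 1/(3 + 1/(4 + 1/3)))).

Using the convergent recurrence p_i = a_i*p_{i-1} + p_{i-2}, q_i = a_i*q_{i-1} + q_{i-2} with p_{-2}=0, p_{-1}=1, q_{-2}=1, q_{-1}=0:
  i=0: a_0=6, p_0 = 6*1 + 0 = 6, q_0 = 6*0 + 1 = 1.
  i=1: a_1=4, p_1 = 4*6 + 1 = 25, q_1 = 4*1 + 0 = 4.
  i=2: a_2=7, p_2 = 7*25 + 6 = 181, q_2 = 7*4 + 1 = 29.
  i=3: a_3=3, p_3 = 3*181 + 25 = 568, q_3 = 3*29 + 4 = 91.
  i=4: a_4=4, p_4 = 4*568 + 181 = 2453, q_4 = 4*91 + 29 = 393.
  i=5: a_5=3, p_5 = 3*2453 + 568 = 7927, q_5 = 3*393 + 91 = 1270.

6/1, 25/4, 181/29, 568/91, 2453/393, 7927/1270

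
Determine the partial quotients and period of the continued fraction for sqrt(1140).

Write x_i = (sqrt(1140) + m_i)/d_i with (m_0, d_0) = (0, 1). a_0 = floor(sqrt(1140)) = 33, since 33^2 = 1089 <= 1140 < 1156 = 34^2.
Iterate m_{i+1} = d_i*a_i - m_i, d_{i+1} = (1140 - m_{i+1}^2)/d_i, a_{i+1} = floor((a_0 + m_{i+1})/d_{i+1}):
  m_1 = 1*33 - 0 = 33, d_1 = (1140 - 33^2)/1 = 51/1 = 51, a_1 = floor((33 + 33)/51) = 1.
  m_2 = 51*1 - 33 = 18, d_2 = (1140 - 18^2)/51 = 816/51 = 16, a_2 = floor((33 + 18)/16) = 3.
  m_3 = 16*3 - 18 = 30, d_3 = (1140 - 30^2)/16 = 240/16 = 15, a_3 = floor((33 + 30)/15) = 4.
  m_4 = 15*4 - 30 = 30, d_4 = (1140 - 30^2)/15 = 240/15 = 16, a_4 = floor((33 + 30)/16) = 3.
  m_5 = 16*3 - 30 = 18, d_5 = (1140 - 18^2)/16 = 816/16 = 51, a_5 = floor((33 + 18)/51) = 1.
  m_6 = 51*1 - 18 = 33, d_6 = (1140 - 33^2)/51 = 51/51 = 1, a_6 = floor((33 + 33)/1) = 66.
  m_7 = 1*66 - 33 = 33, d_7 = (1140 - 33^2)/1 = 51/1 = 51: (m_7, d_7) = (m_1, d_1) = (33, 51), so from here the quotients repeat a_1, ..., a_6; the period length is 6.
Hence the expansion of sqrt(1140) is a_0 = 33 followed by the repeating block 1, 3, 4, 3, 1, 66 (period 6).

[33; (1, 3, 4, 3, 1, 66)]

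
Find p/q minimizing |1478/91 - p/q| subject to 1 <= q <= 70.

Expand x = 1478/91 as a continued fraction with the Euclidean algorithm:
  1478 = 16*91 + 22, so a_0 = 16.
  91 = 4*22 + 3, so a_1 = 4.
  22 = 7*3 + 1, so a_2 = 7.
  3 = 3*1 + 0, so a_3 = 3.
so x = [16; 4, 7, 3].
Convergents (p_i = a_i*p_{i-1} + p_{i-2}, q_i = a_i*q_{i-1} + q_{i-2} with p_{-2}=0, p_{-1}=1, q_{-2}=1, q_{-1}=0), until the denominator exceeds 70:
  i=0: a_0=16, p_0 = 16*1 + 0 = 16, q_0 = 16*0 + 1 = 1.
  i=1: a_1=4, p_1 = 4*16 + 1 = 65, q_1 = 4*1 + 0 = 4.
  i=2: a_2=7, p_2 = 7*65 + 16 = 471, q_2 = 7*4 + 1 = 29.
  i=3: a_3=3, p_3 = 3*471 + 65 = 1478, q_3 = 3*29 + 4 = 91.
q_3 = 91 > 70, so the last convergent with denominator <= 70 is p_2/q_2 = 471/29.
The closest fraction with denominator <= 70 is either p_2/q_2 or the intermediate fraction (k*p_2 + p_1)/(k*q_2 + q_1) with the largest k >= 1 whose denominator stays <= 70; these approach x as k grows, and every other convergent or intermediate fraction in range is farther away.
Largest k: floor((70 - q_1)/q_2) = floor((70 - 4)/29) = 2.
That gives (2*471 + 65)/(2*29 + 4) = 1007/62.
Compare the errors: |x - 471/29| = |1478*29 - 471*91|/(91*29) = 1/2639, and |x - 1007/62| = |1478*62 - 1007*91|/(91*62) = 1/5642.
Cross-multiplying, 1*2639 = 2639 < 5642 = 1*5642, so 1/5642 is smaller: the intermediate fraction 1007/62 is closer to x than 471/29.

1007/62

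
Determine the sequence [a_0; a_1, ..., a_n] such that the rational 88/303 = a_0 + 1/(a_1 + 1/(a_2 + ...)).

[0; 3, 2, 3, 1, 9]

Run the Euclidean algorithm on 88 and 303; the successive quotients are the partial quotients a_0, a_1, ... (each step inverts the fractional part left over by the previous one):
  88 = 0*303 + 88, so a_0 = 0.
  303 = 3*88 + 39, so a_1 = 3.
  88 = 2*39 + 10, so a_2 = 2.
  39 = 3*10 + 9, so a_3 = 3.
  10 = 1*9 + 1, so a_4 = 1.
  9 = 9*1 + 0, so a_5 = 9.
The remainder reaches 0 after 6 divisions, so the expansion has 6 partial quotients, read off in order.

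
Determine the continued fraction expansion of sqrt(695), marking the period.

Write x_i = (sqrt(695) + m_i)/d_i with (m_0, d_0) = (0, 1). a_0 = floor(sqrt(695)) = 26, since 26^2 = 676 <= 695 < 729 = 27^2.
Iterate m_{i+1} = d_i*a_i - m_i, d_{i+1} = (695 - m_{i+1}^2)/d_i, a_{i+1} = floor((a_0 + m_{i+1})/d_{i+1}):
  m_1 = 1*26 - 0 = 26, d_1 = (695 - 26^2)/1 = 19/1 = 19, a_1 = floor((26 + 26)/19) = 2.
  m_2 = 19*2 - 26 = 12, d_2 = (695 - 12^2)/19 = 551/19 = 29, a_2 = floor((26 + 12)/29) = 1.
  m_3 = 29*1 - 12 = 17, d_3 = (695 - 17^2)/29 = 406/29 = 14, a_3 = floor((26 + 17)/14) = 3.
  m_4 = 14*3 - 17 = 25, d_4 = (695 - 25^2)/14 = 70/14 = 5, a_4 = floor((26 + 25)/5) = 10.
  m_5 = 5*10 - 25 = 25, d_5 = (695 - 25^2)/5 = 70/5 = 14, a_5 = floor((26 + 25)/14) = 3.
  m_6 = 14*3 - 25 = 17, d_6 = (695 - 17^2)/14 = 406/14 = 29, a_6 = floor((26 + 17)/29) = 1.
  m_7 = 29*1 - 17 = 12, d_7 = (695 - 12^2)/29 = 551/29 = 19, a_7 = floor((26 + 12)/19) = 2.
  m_8 = 19*2 - 12 = 26, d_8 = (695 - 26^2)/19 = 19/19 = 1, a_8 = floor((26 + 26)/1) = 52.
  m_9 = 1*52 - 26 = 26, d_9 = (695 - 26^2)/1 = 19/1 = 19: (m_9, d_9) = (m_1, d_1) = (26, 19), so from here the quotients repeat a_1, ..., a_8; the period length is 8.
Hence the expansion of sqrt(695) is a_0 = 26 followed by the repeating block 2, 1, 3, 10, 3, 1, 2, 52 (period 8).

[26; (2, 1, 3, 10, 3, 1, 2, 52)]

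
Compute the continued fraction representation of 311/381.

Run the Euclidean algorithm on 311 and 381; the successive quotients are the partial quotients a_0, a_1, ... (each step inverts the fractional part left over by the previous one):
  311 = 0*381 + 311, so a_0 = 0.
  381 = 1*311 + 70, so a_1 = 1.
  311 = 4*70 + 31, so a_2 = 4.
  70 = 2*31 + 8, so a_3 = 2.
  31 = 3*8 + 7, so a_4 = 3.
  8 = 1*7 + 1, so a_5 = 1.
  7 = 7*1 + 0, so a_6 = 7.
The remainder reaches 0 after 7 divisions, so the expansion has 7 partial quotients, read off in order.

[0; 1, 4, 2, 3, 1, 7]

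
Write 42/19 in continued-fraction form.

[2; 4, 1, 3]

Run the Euclidean algorithm on 42 and 19; the successive quotients are the partial quotients a_0, a_1, ... (each step inverts the fractional part left over by the previous one):
  42 = 2*19 + 4, so a_0 = 2.
  19 = 4*4 + 3, so a_1 = 4.
  4 = 1*3 + 1, so a_2 = 1.
  3 = 3*1 + 0, so a_3 = 3.
The remainder reaches 0 after 4 divisions, so the expansion has 4 partial quotients, read off in order.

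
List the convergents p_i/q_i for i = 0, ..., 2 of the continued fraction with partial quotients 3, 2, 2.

3/1, 7/2, 17/5

Using the convergent recurrence p_i = a_i*p_{i-1} + p_{i-2}, q_i = a_i*q_{i-1} + q_{i-2} with p_{-2}=0, p_{-1}=1, q_{-2}=1, q_{-1}=0:
  i=0: a_0=3, p_0 = 3*1 + 0 = 3, q_0 = 3*0 + 1 = 1.
  i=1: a_1=2, p_1 = 2*3 + 1 = 7, q_1 = 2*1 + 0 = 2.
  i=2: a_2=2, p_2 = 2*7 + 3 = 17, q_2 = 2*2 + 1 = 5.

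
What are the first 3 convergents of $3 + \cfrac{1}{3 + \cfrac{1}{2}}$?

Using the convergent recurrence p_i = a_i*p_{i-1} + p_{i-2}, q_i = a_i*q_{i-1} + q_{i-2} with p_{-2}=0, p_{-1}=1, q_{-2}=1, q_{-1}=0:
  i=0: a_0=3, p_0 = 3*1 + 0 = 3, q_0 = 3*0 + 1 = 1.
  i=1: a_1=3, p_1 = 3*3 + 1 = 10, q_1 = 3*1 + 0 = 3.
  i=2: a_2=2, p_2 = 2*10 + 3 = 23, q_2 = 2*3 + 1 = 7.

3/1, 10/3, 23/7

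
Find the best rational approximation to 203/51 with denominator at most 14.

Expand x = 203/51 as a continued fraction with the Euclidean algorithm:
  203 = 3*51 + 50, so a_0 = 3.
  51 = 1*50 + 1, so a_1 = 1.
  50 = 50*1 + 0, so a_2 = 50.
so x = [3; 1, 50].
Convergents (p_i = a_i*p_{i-1} + p_{i-2}, q_i = a_i*q_{i-1} + q_{i-2} with p_{-2}=0, p_{-1}=1, q_{-2}=1, q_{-1}=0), until the denominator exceeds 14:
  i=0: a_0=3, p_0 = 3*1 + 0 = 3, q_0 = 3*0 + 1 = 1.
  i=1: a_1=1, p_1 = 1*3 + 1 = 4, q_1 = 1*1 + 0 = 1.
  i=2: a_2=50, p_2 = 50*4 + 3 = 203, q_2 = 50*1 + 1 = 51.
q_2 = 51 > 14, so the last convergent with denominator <= 14 is p_1/q_1 = 4/1.
The closest fraction with denominator <= 14 is either p_1/q_1 or the intermediate fraction (k*p_1 + p_0)/(k*q_1 + q_0) with the largest k >= 1 whose denominator stays <= 14; these approach x as k grows, and every other convergent or intermediate fraction in range is farther away.
Largest k: floor((14 - q_0)/q_1) = floor((14 - 1)/1) = 13.
That gives (13*4 + 3)/(13*1 + 1) = 55/14.
Compare the errors: |x - 4/1| = |203*1 - 4*51|/(51*1) = 1/51, and |x - 55/14| = |203*14 - 55*51|/(51*14) = 37/714.
Cross-multiplying, 1*714 = 714 < 1887 = 37*51, so 1/51 is smaller: the convergent 4/1 is closer to x than 55/14.

4/1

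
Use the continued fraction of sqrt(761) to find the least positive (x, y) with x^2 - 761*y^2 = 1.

(x, y) = (1280001, 46400)

First expand sqrt(761) as a continued fraction. With x_i = (sqrt(761) + m_i)/d_i and (m_0, d_0) = (0, 1): a_0 = floor(sqrt(761)) = 27, since 27^2 = 729 <= 761 < 784 = 28^2.
Iterate m_{i+1} = d_i*a_i - m_i, d_{i+1} = (761 - m_{i+1}^2)/d_i, a_{i+1} = floor((a_0 + m_{i+1})/d_{i+1}):
  m_1 = 1*27 - 0 = 27, d_1 = (761 - 27^2)/1 = 32/1 = 32, a_1 = floor((27 + 27)/32) = 1.
  m_2 = 32*1 - 27 = 5, d_2 = (761 - 5^2)/32 = 736/32 = 23, a_2 = floor((27 + 5)/23) = 1.
  m_3 = 23*1 - 5 = 18, d_3 = (761 - 18^2)/23 = 437/23 = 19, a_3 = floor((27 + 18)/19) = 2.
  m_4 = 19*2 - 18 = 20, d_4 = (761 - 20^2)/19 = 361/19 = 19, a_4 = floor((27 + 20)/19) = 2.
  m_5 = 19*2 - 20 = 18, d_5 = (761 - 18^2)/19 = 437/19 = 23, a_5 = floor((27 + 18)/23) = 1.
  m_6 = 23*1 - 18 = 5, d_6 = (761 - 5^2)/23 = 736/23 = 32, a_6 = floor((27 + 5)/32) = 1.
  m_7 = 32*1 - 5 = 27, d_7 = (761 - 27^2)/32 = 32/32 = 1, a_7 = floor((27 + 27)/1) = 54.
  m_8 = 1*54 - 27 = 27, d_8 = (761 - 27^2)/1 = 32/1 = 32: (m_8, d_8) = (m_1, d_1) = (27, 32), so from here the quotients repeat a_1, ..., a_7; the period length is 7.
So sqrt(761) = [27; (1, 1, 2, 2, 1, 1, 54)] with period length k = 7.
k is odd, so (p_{k-1}, q_{k-1}) only solves x^2 - 761y^2 = -1 and the fundamental solution of x^2 - 761y^2 = 1 is (p_{2k-1}, q_{2k-1}) = (p_13, q_13); compute convergents through index 13, running through the period twice.
Convergents (p_i = a_i*p_{i-1} + p_{i-2}, q_i = a_i*q_{i-1} + q_{i-2} with p_{-2}=0, p_{-1}=1, q_{-2}=1, q_{-1}=0):
  i=0: a_0=27, p_0 = 27*1 + 0 = 27, q_0 = 27*0 + 1 = 1.
  i=1: a_1=1, p_1 = 1*27 + 1 = 28, q_1 = 1*1 + 0 = 1.
  i=2: a_2=1, p_2 = 1*28 + 27 = 55, q_2 = 1*1 + 1 = 2.
  i=3: a_3=2, p_3 = 2*55 + 28 = 138, q_3 = 2*2 + 1 = 5.
  i=4: a_4=2, p_4 = 2*138 + 55 = 331, q_4 = 2*5 + 2 = 12.
  i=5: a_5=1, p_5 = 1*331 + 138 = 469, q_5 = 1*12 + 5 = 17.
  i=6: a_6=1, p_6 = 1*469 + 331 = 800, q_6 = 1*17 + 12 = 29.
  i=7: a_7=54, p_7 = 54*800 + 469 = 43669, q_7 = 54*29 + 17 = 1583.
  i=8: a_8=1, p_8 = 1*43669 + 800 = 44469, q_8 = 1*1583 + 29 = 1612.
  i=9: a_9=1, p_9 = 1*44469 + 43669 = 88138, q_9 = 1*1612 + 1583 = 3195.
  i=10: a_10=2, p_10 = 2*88138 + 44469 = 220745, q_10 = 2*3195 + 1612 = 8002.
  i=11: a_11=2, p_11 = 2*220745 + 88138 = 529628, q_11 = 2*8002 + 3195 = 19199.
  i=12: a_12=1, p_12 = 1*529628 + 220745 = 750373, q_12 = 1*19199 + 8002 = 27201.
  i=13: a_13=1, p_13 = 1*750373 + 529628 = 1280001, q_13 = 1*27201 + 19199 = 46400.
Indeed p_6^2 - 761*q_6^2 = 640000 - 640001 = -1, not +1.
Check: 1280001^2 - 761*46400^2 = 1638402560001 - 1638402560000 = 1, so (x, y) = (1280001, 46400) solves the equation, and by the theorem it is the least positive solution.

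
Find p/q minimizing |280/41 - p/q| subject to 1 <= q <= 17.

Expand x = 280/41 as a continued fraction with the Euclidean algorithm:
  280 = 6*41 + 34, so a_0 = 6.
  41 = 1*34 + 7, so a_1 = 1.
  34 = 4*7 + 6, so a_2 = 4.
  7 = 1*6 + 1, so a_3 = 1.
  6 = 6*1 + 0, so a_4 = 6.
so x = [6; 1, 4, 1, 6].
Convergents (p_i = a_i*p_{i-1} + p_{i-2}, q_i = a_i*q_{i-1} + q_{i-2} with p_{-2}=0, p_{-1}=1, q_{-2}=1, q_{-1}=0), until the denominator exceeds 17:
  i=0: a_0=6, p_0 = 6*1 + 0 = 6, q_0 = 6*0 + 1 = 1.
  i=1: a_1=1, p_1 = 1*6 + 1 = 7, q_1 = 1*1 + 0 = 1.
  i=2: a_2=4, p_2 = 4*7 + 6 = 34, q_2 = 4*1 + 1 = 5.
  i=3: a_3=1, p_3 = 1*34 + 7 = 41, q_3 = 1*5 + 1 = 6.
  i=4: a_4=6, p_4 = 6*41 + 34 = 280, q_4 = 6*6 + 5 = 41.
q_4 = 41 > 17, so the last convergent with denominator <= 17 is p_3/q_3 = 41/6.
The closest fraction with denominator <= 17 is either p_3/q_3 or the intermediate fraction (k*p_3 + p_2)/(k*q_3 + q_2) with the largest k >= 1 whose denominator stays <= 17; these approach x as k grows, and every other convergent or intermediate fraction in range is farther away.
Largest k: floor((17 - q_2)/q_3) = floor((17 - 5)/6) = 2.
That gives (2*41 + 34)/(2*6 + 5) = 116/17.
Compare the errors: |x - 41/6| = |280*6 - 41*41|/(41*6) = 1/246, and |x - 116/17| = |280*17 - 116*41|/(41*17) = 4/697.
Cross-multiplying, 1*697 = 697 < 984 = 4*246, so 1/246 is smaller: the convergent 41/6 is closer to x than 116/17.

41/6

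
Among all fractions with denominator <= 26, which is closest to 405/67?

Expand x = 405/67 as a continued fraction with the Euclidean algorithm:
  405 = 6*67 + 3, so a_0 = 6.
  67 = 22*3 + 1, so a_1 = 22.
  3 = 3*1 + 0, so a_2 = 3.
so x = [6; 22, 3].
Convergents (p_i = a_i*p_{i-1} + p_{i-2}, q_i = a_i*q_{i-1} + q_{i-2} with p_{-2}=0, p_{-1}=1, q_{-2}=1, q_{-1}=0), until the denominator exceeds 26:
  i=0: a_0=6, p_0 = 6*1 + 0 = 6, q_0 = 6*0 + 1 = 1.
  i=1: a_1=22, p_1 = 22*6 + 1 = 133, q_1 = 22*1 + 0 = 22.
  i=2: a_2=3, p_2 = 3*133 + 6 = 405, q_2 = 3*22 + 1 = 67.
q_2 = 67 > 26, so the last convergent with denominator <= 26 is p_1/q_1 = 133/22.
The closest fraction with denominator <= 26 is either p_1/q_1 or the intermediate fraction (k*p_1 + p_0)/(k*q_1 + q_0) with the largest k >= 1 whose denominator stays <= 26; these approach x as k grows, and every other convergent or intermediate fraction in range is farther away.
Largest k: floor((26 - q_0)/q_1) = floor((26 - 1)/22) = 1.
That gives (1*133 + 6)/(1*22 + 1) = 139/23.
Compare the errors: |x - 133/22| = |405*22 - 133*67|/(67*22) = 1/1474, and |x - 139/23| = |405*23 - 139*67|/(67*23) = 2/1541.
Cross-multiplying, 1*1541 = 1541 < 2948 = 2*1474, so 1/1474 is smaller: the convergent 133/22 is closer to x than 139/23.

133/22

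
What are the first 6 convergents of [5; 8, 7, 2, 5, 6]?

Using the convergent recurrence p_i = a_i*p_{i-1} + p_{i-2}, q_i = a_i*q_{i-1} + q_{i-2} with p_{-2}=0, p_{-1}=1, q_{-2}=1, q_{-1}=0:
  i=0: a_0=5, p_0 = 5*1 + 0 = 5, q_0 = 5*0 + 1 = 1.
  i=1: a_1=8, p_1 = 8*5 + 1 = 41, q_1 = 8*1 + 0 = 8.
  i=2: a_2=7, p_2 = 7*41 + 5 = 292, q_2 = 7*8 + 1 = 57.
  i=3: a_3=2, p_3 = 2*292 + 41 = 625, q_3 = 2*57 + 8 = 122.
  i=4: a_4=5, p_4 = 5*625 + 292 = 3417, q_4 = 5*122 + 57 = 667.
  i=5: a_5=6, p_5 = 6*3417 + 625 = 21127, q_5 = 6*667 + 122 = 4124.

5/1, 41/8, 292/57, 625/122, 3417/667, 21127/4124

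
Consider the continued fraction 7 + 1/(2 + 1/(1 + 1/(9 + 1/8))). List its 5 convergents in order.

Using the convergent recurrence p_i = a_i*p_{i-1} + p_{i-2}, q_i = a_i*q_{i-1} + q_{i-2} with p_{-2}=0, p_{-1}=1, q_{-2}=1, q_{-1}=0:
  i=0: a_0=7, p_0 = 7*1 + 0 = 7, q_0 = 7*0 + 1 = 1.
  i=1: a_1=2, p_1 = 2*7 + 1 = 15, q_1 = 2*1 + 0 = 2.
  i=2: a_2=1, p_2 = 1*15 + 7 = 22, q_2 = 1*2 + 1 = 3.
  i=3: a_3=9, p_3 = 9*22 + 15 = 213, q_3 = 9*3 + 2 = 29.
  i=4: a_4=8, p_4 = 8*213 + 22 = 1726, q_4 = 8*29 + 3 = 235.

7/1, 15/2, 22/3, 213/29, 1726/235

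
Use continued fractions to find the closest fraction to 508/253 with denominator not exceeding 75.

Expand x = 508/253 as a continued fraction with the Euclidean algorithm:
  508 = 2*253 + 2, so a_0 = 2.
  253 = 126*2 + 1, so a_1 = 126.
  2 = 2*1 + 0, so a_2 = 2.
so x = [2; 126, 2].
Convergents (p_i = a_i*p_{i-1} + p_{i-2}, q_i = a_i*q_{i-1} + q_{i-2} with p_{-2}=0, p_{-1}=1, q_{-2}=1, q_{-1}=0), until the denominator exceeds 75:
  i=0: a_0=2, p_0 = 2*1 + 0 = 2, q_0 = 2*0 + 1 = 1.
  i=1: a_1=126, p_1 = 126*2 + 1 = 253, q_1 = 126*1 + 0 = 126.
q_1 = 126 > 75, so the last convergent with denominator <= 75 is p_0/q_0 = 2/1.
The closest fraction with denominator <= 75 is either p_0/q_0 or the intermediate fraction (k*p_0 + p_{-1})/(k*q_0 + q_{-1}) with the largest k >= 1 whose denominator stays <= 75; these approach x as k grows, and every other convergent or intermediate fraction in range is farther away.
Largest k: floor((75 - q_{-1})/q_0) = floor((75 - 0)/1) = 75 (using the seeds p_{-1} = 1, q_{-1} = 0).
That gives (75*2 + 1)/(75*1 + 0) = 151/75.
Compare the errors: |x - 2/1| = |508*1 - 2*253|/(253*1) = 2/253, and |x - 151/75| = |508*75 - 151*253|/(253*75) = 103/18975.
Cross-multiplying, 103*253 = 26059 < 37950 = 2*18975, so 103/18975 is smaller: the intermediate fraction 151/75 is closer to x than 2/1.

151/75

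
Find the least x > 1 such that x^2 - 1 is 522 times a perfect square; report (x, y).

(x, y) = (19603, 858)

First expand sqrt(522) as a continued fraction. With x_i = (sqrt(522) + m_i)/d_i and (m_0, d_0) = (0, 1): a_0 = floor(sqrt(522)) = 22, since 22^2 = 484 <= 522 < 529 = 23^2.
Iterate m_{i+1} = d_i*a_i - m_i, d_{i+1} = (522 - m_{i+1}^2)/d_i, a_{i+1} = floor((a_0 + m_{i+1})/d_{i+1}):
  m_1 = 1*22 - 0 = 22, d_1 = (522 - 22^2)/1 = 38/1 = 38, a_1 = floor((22 + 22)/38) = 1.
  m_2 = 38*1 - 22 = 16, d_2 = (522 - 16^2)/38 = 266/38 = 7, a_2 = floor((22 + 16)/7) = 5.
  m_3 = 7*5 - 16 = 19, d_3 = (522 - 19^2)/7 = 161/7 = 23, a_3 = floor((22 + 19)/23) = 1.
  m_4 = 23*1 - 19 = 4, d_4 = (522 - 4^2)/23 = 506/23 = 22, a_4 = floor((22 + 4)/22) = 1.
  m_5 = 22*1 - 4 = 18, d_5 = (522 - 18^2)/22 = 198/22 = 9, a_5 = floor((22 + 18)/9) = 4.
  m_6 = 9*4 - 18 = 18, d_6 = (522 - 18^2)/9 = 198/9 = 22, a_6 = floor((22 + 18)/22) = 1.
  m_7 = 22*1 - 18 = 4, d_7 = (522 - 4^2)/22 = 506/22 = 23, a_7 = floor((22 + 4)/23) = 1.
  m_8 = 23*1 - 4 = 19, d_8 = (522 - 19^2)/23 = 161/23 = 7, a_8 = floor((22 + 19)/7) = 5.
  m_9 = 7*5 - 19 = 16, d_9 = (522 - 16^2)/7 = 266/7 = 38, a_9 = floor((22 + 16)/38) = 1.
  m_10 = 38*1 - 16 = 22, d_10 = (522 - 22^2)/38 = 38/38 = 1, a_10 = floor((22 + 22)/1) = 44.
  m_11 = 1*44 - 22 = 22, d_11 = (522 - 22^2)/1 = 38/1 = 38: (m_11, d_11) = (m_1, d_1) = (22, 38), so from here the quotients repeat a_1, ..., a_10; the period length is 10.
So sqrt(522) = [22; (1, 5, 1, 1, 4, 1, 1, 5, 1, 44)] with period length k = 10.
k is even, so the fundamental solution of x^2 - 522y^2 = 1 is (p_{k-1}, q_{k-1}) = (p_9, q_9); compute convergents through index 9.
Convergents (p_i = a_i*p_{i-1} + p_{i-2}, q_i = a_i*q_{i-1} + q_{i-2} with p_{-2}=0, p_{-1}=1, q_{-2}=1, q_{-1}=0):
  i=0: a_0=22, p_0 = 22*1 + 0 = 22, q_0 = 22*0 + 1 = 1.
  i=1: a_1=1, p_1 = 1*22 + 1 = 23, q_1 = 1*1 + 0 = 1.
  i=2: a_2=5, p_2 = 5*23 + 22 = 137, q_2 = 5*1 + 1 = 6.
  i=3: a_3=1, p_3 = 1*137 + 23 = 160, q_3 = 1*6 + 1 = 7.
  i=4: a_4=1, p_4 = 1*160 + 137 = 297, q_4 = 1*7 + 6 = 13.
  i=5: a_5=4, p_5 = 4*297 + 160 = 1348, q_5 = 4*13 + 7 = 59.
  i=6: a_6=1, p_6 = 1*1348 + 297 = 1645, q_6 = 1*59 + 13 = 72.
  i=7: a_7=1, p_7 = 1*1645 + 1348 = 2993, q_7 = 1*72 + 59 = 131.
  i=8: a_8=5, p_8 = 5*2993 + 1645 = 16610, q_8 = 5*131 + 72 = 727.
  i=9: a_9=1, p_9 = 1*16610 + 2993 = 19603, q_9 = 1*727 + 131 = 858.
Check: 19603^2 - 522*858^2 = 384277609 - 384277608 = 1, so (x, y) = (19603, 858) solves the equation, and by the theorem it is the least positive solution.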